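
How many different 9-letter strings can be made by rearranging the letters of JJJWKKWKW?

JJJWKKWKW has 9 letters with J appearing 3 times, K appearing 3 times, and W appearing 3 times.
So there are 9! / (3!·3!·3!) = 1680 distinguishable arrangements.

1680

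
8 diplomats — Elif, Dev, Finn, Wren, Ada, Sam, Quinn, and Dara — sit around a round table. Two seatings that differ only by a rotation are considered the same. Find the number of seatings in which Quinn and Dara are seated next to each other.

1440

Glue Quinn and Dara into a block (2 internal orders). Seating 7 units around a circle gives (6)! arrangements.
So 2 × (6)! = 2 × 720 = 1440.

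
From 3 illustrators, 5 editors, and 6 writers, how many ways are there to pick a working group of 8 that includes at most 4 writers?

Split by how many writers are chosen (0 through 4).
Sum: C(6,0)·C(8,8) + C(6,1)·C(8,7) + C(6,2)·C(8,6) + C(6,3)·C(8,5) + C(6,4)·C(8,4) = 1 + 48 + 420 + 1120 + 1050 = 2639.

2639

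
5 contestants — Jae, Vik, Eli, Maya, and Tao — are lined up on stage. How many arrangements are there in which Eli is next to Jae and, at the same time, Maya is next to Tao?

24

Treat {Eli,Jae} as one block (2 orders) and {Maya,Tao} as another (2 orders).
That leaves 3 units to arrange: 2 × 2 × 3! = 4 × 6 = 24.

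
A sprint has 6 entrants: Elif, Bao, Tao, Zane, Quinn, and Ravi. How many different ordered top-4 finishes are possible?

There are 6 choices for 1st place, 5 for 2nd, and so on down to 3 for position 4.
That gives 6 × 5 × 4 × 3 = 360.

360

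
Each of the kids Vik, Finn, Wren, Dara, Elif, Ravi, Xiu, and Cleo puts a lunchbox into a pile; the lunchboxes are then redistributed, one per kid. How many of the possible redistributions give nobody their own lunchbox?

This is the derangement count D_8: permutations of 8 items with no fixed point.
By inclusion–exclusion this is Σ_{j=0}^{8} (−1)^j C(8,j)·(8−j)!.
Computing: 40320 − 40320 + 20160 − 6720 + 1680 − 336 + 56 − 8 + 1 = 14833.

14833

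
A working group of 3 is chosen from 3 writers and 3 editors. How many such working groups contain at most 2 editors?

19

Split by how many editors are chosen (0 through 2).
Sum: C(3,0)·C(3,3) + C(3,1)·C(3,2) + C(3,2)·C(3,1) = 1 + 9 + 9 = 19.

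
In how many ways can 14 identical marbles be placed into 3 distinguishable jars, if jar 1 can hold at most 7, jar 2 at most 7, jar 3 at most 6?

28

Ignoring the caps, the number of non-negative solutions to x_1+…+x_3 = 14 is C(16,2) = 120.
Subtract solutions that violate a single cap (substitute x_i' = x_i − (cap_i+1)): x_1 ≥ 8 gives C(8,2) = 28; x_2 ≥ 8 gives C(8,2) = 28; x_3 ≥ 7 gives C(9,2) = 36. Together 92.
No two caps can be exceeded simultaneously, so the pair terms are all 0.
By inclusion–exclusion the count is 120 − 92 + 0 = 28.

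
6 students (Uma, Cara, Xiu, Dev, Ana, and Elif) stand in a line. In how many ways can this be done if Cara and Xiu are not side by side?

There are 6! = 720 arrangements in all. If Cara and Xiu are adjacent, merging them into one block gives 2·(5)! = 240 arrangements.
So 720 − 240 = 480 arrangements keep them apart.

480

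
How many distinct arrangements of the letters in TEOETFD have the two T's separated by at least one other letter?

900

Total arrangements of TEOETFD: 7!/(2!·2!) = 1260.
If the two T's are adjacent, glue them into one block, leaving 6 items to arrange: (6)!/(2!) = 360 ways.
Subtracting, 1260 − 360 = 900 arrangements keep the T's apart.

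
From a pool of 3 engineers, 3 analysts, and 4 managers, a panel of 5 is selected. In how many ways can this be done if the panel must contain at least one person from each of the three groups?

204

Total 5-person selections from all 10: C(10,5) = 252.
Selections missing a whole group: no engineers → C(7,5) = 21; no analysts → C(7,5) = 21; no managers → C(6,5) = 6.
Add back selections omitting two groups (i.e. drawn from a single group): C(3,5) + C(3,5) + C(4,5) = 0.
By inclusion–exclusion: 252 − 48 + 0 = 204.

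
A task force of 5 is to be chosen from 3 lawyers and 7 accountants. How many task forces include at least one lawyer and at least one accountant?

Total 5-person selections from all 10: C(10,5) = 252.
Selections missing a whole group: no lawyers → C(7,5) = 21; no accountants → C(3,5) = 0.
Both groups omitted at once is impossible, so 252 − 21 = 231.

231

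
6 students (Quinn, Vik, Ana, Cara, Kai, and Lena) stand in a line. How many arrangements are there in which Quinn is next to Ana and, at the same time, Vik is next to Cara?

Treat {Quinn,Ana} as one block (2 orders) and {Vik,Cara} as another (2 orders).
That leaves 4 units to arrange: 2 × 2 × 4! = 4 × 24 = 96.

96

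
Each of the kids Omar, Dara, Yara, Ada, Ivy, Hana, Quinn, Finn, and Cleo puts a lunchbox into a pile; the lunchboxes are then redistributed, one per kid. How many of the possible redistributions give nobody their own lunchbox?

Let Aᵢ be the assignments in which kid i gets their own lunchbox. We want the size of the complement of A₁∪…∪A_9.
By inclusion–exclusion this is Σ_{j=0}^{9} (−1)^j C(9,j)·(9−j)!.
Computing: 362880 − 362880 + 181440 − 60480 + 15120 − 3024 + 504 − 72 + 9 − 1 = 133496.

133496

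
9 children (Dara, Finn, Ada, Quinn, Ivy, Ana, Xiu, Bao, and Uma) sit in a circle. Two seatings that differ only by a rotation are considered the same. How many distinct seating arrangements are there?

Fix one person's seat to break rotational symmetry; the remaining 8 people can be arranged in (8)! = 40320 ways.

40320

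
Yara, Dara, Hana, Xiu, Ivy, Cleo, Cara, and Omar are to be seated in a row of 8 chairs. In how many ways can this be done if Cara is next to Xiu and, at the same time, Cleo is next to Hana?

2880

Treat {Cara,Xiu} as one block (2 orders) and {Cleo,Hana} as another (2 orders).
That leaves 6 units to arrange: 2 × 2 × 6! = 4 × 720 = 2880.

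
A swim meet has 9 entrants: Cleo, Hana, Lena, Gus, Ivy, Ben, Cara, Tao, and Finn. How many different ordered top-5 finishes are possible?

There are 9 choices for 1st place, 8 for 2nd, and so on down to 5 for position 5.
That gives 9 × 8 × 7 × 6 × 5 = 15120.

15120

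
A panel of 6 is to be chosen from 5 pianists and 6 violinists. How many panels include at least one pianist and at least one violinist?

With no constraint there are C(11,6) = 462 possible selections.
Subtract selections that omit an entire group: no pianists → C(6,6) = 1; no violinists → C(5,6) = 0.
Both groups omitted at once is impossible, so 462 − 1 = 461.

461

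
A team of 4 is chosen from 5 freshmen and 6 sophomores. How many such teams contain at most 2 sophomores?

Split by how many sophomores are chosen (0 through 2).
Sum: C(6,0)·C(5,4) + C(6,1)·C(5,3) + C(6,2)·C(5,2) = 5 + 60 + 150 = 215.

215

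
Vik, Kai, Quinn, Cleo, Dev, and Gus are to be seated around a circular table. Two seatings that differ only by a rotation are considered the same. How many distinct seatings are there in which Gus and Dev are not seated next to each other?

All circular seatings of 6 people number (5)! = 120.
Seatings with Gus beside Dev: treat them as a block with 2 internal orders, giving 2 × (4)! = 48.
Subtracting, 120 − 48 = 72.

72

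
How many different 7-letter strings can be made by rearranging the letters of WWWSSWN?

105

Letter multiplicities in WWWSSWN: N×1, S×2, W×4.
So there are 7! / (4!·2!) = 105 distinguishable arrangements.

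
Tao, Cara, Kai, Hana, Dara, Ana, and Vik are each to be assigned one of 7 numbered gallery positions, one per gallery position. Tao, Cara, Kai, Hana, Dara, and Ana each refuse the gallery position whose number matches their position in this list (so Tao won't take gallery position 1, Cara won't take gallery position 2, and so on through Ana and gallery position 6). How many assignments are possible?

2119

Let Aᵢ (for 1 ≤ i ≤ 6) be the placements that put person i in their forbidden gallery position. Any j of these fix j positions, leaving (7−j)! ways to fill the rest, and there are C(6,j) ways to pick which j.
By inclusion–exclusion, the number of valid placements is Σ_{j=0}^{6} (−1)^j C(6,j)·(7−j)!.
Computing: 5040 − 4320 + 1800 − 480 + 90 − 12 + 1 = 2119.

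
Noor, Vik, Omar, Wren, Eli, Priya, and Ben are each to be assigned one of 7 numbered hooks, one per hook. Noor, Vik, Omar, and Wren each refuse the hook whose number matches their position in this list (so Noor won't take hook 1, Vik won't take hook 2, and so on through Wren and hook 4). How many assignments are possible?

2790

Let Aᵢ (for 1 ≤ i ≤ 4) be the placements that put person i in their forbidden hook. Any j of these fix j positions, leaving (7−j)! ways to fill the rest, and there are C(4,j) ways to pick which j.
By inclusion–exclusion, the number of valid placements is Σ_{j=0}^{4} (−1)^j C(4,j)·(7−j)!.
Computing: 5040 − 2880 + 720 − 96 + 6 = 2790.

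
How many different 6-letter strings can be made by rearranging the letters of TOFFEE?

180

The 6 letters of TOFFEE have repeats: E appearing twice and F appearing twice.
The number of distinct arrangements is 6!/(2!·2!) = 720/4 = 180.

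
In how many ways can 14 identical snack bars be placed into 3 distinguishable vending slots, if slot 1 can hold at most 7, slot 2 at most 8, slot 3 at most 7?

43

By stars and bars, unrestricted non-negative solutions to x_1+…+x_3 = 14 number C(14+2,2) = 120.
Subtract solutions that violate a single cap (substitute x_i' = x_i − (cap_i+1)): x_1 ≥ 8 gives C(8,2) = 28; x_2 ≥ 9 gives C(7,2) = 21; x_3 ≥ 8 gives C(8,2) = 28. Together 77.
No two caps can be exceeded simultaneously, so the pair terms are all 0.
By inclusion–exclusion the count is 120 − 77 + 0 = 43.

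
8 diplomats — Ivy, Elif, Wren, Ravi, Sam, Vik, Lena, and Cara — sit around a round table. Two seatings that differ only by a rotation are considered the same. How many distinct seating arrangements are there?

5040

Around a circle, 8 distinct people have 8!/8 = (7)! = 5040 rotationally distinct seatings.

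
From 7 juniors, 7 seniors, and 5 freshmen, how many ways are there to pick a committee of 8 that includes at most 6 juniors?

75570

Split by how many juniors are chosen (0 through 6).
Sum: C(7,0)·C(12,8) + C(7,1)·C(12,7) + C(7,2)·C(12,6) + C(7,3)·C(12,5) + C(7,4)·C(12,4) + C(7,5)·C(12,3) + C(7,6)·C(12,2) = 495 + 5544 + 19404 + 27720 + 17325 + 4620 + 462 = 75570.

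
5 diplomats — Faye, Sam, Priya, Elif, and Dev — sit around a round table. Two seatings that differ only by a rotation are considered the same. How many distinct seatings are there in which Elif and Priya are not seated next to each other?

Without the restriction there are (4)! = 24 seatings.
Those with Elif next to Priya: fuse the pair into one unit and seat 4 units around a circle — 2·(3)! = 12.
Subtracting, 24 − 12 = 12.

12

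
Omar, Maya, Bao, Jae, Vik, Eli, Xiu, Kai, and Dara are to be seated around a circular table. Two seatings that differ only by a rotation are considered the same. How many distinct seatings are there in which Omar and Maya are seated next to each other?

Glue Omar and Maya into a block (2 internal orders). Seating 8 units around a circle gives (7)! arrangements.
So 2 × (7)! = 2 × 5040 = 10080.

10080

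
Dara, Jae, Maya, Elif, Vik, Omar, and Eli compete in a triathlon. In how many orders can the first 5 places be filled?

This is an ordered selection of 5 from 7: P(7,5).
That gives 7 × 6 × 5 × 4 × 3 = 2520.

2520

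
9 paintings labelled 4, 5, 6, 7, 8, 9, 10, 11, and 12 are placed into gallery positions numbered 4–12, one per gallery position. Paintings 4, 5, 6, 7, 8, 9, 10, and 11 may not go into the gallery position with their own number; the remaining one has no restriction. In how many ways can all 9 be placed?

148329

Let Aᵢ (for 4 ≤ i ≤ 11) be the placements that put painting i in its forbidden gallery position. Any j of these fix j positions, leaving (9−j)! ways to fill the rest, and there are C(8,j) ways to pick which j.
By inclusion–exclusion, the number of valid placements is Σ_{j=0}^{8} (−1)^j C(8,j)·(9−j)!.
Computing: 362880 − 322560 + 141120 − 40320 + 8400 − 1344 + 168 − 16 + 1 = 148329.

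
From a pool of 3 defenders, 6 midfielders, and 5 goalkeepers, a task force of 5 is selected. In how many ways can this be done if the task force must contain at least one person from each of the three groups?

1365

Unrestricted: C(14,5) = 2002 ways to pick any 5 of the 14.
Selections missing a whole group: no defenders → C(11,5) = 462; no midfielders → C(8,5) = 56; no goalkeepers → C(9,5) = 126.
Add back selections omitting two groups (i.e. drawn from a single group): C(3,5) + C(6,5) + C(5,5) = 7.
By inclusion–exclusion: 2002 − 644 + 7 = 1365.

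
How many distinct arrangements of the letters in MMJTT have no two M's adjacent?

There are 5!/(2!·2!) = 30 arrangements of MMJTT in total.
If the two M's are adjacent, glue them into one block, leaving 4 items to arrange: (4)!/(2!) = 12 ways.
Hence 30 − 12 = 18.

18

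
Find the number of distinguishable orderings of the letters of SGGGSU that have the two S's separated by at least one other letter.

40

Total arrangements of SGGGSU: 6!/(3!·2!) = 60.
Arrangements with the S's together: treat SS as one letter, giving (5)!/(3!) = 20.
Subtracting, 60 − 20 = 40 arrangements keep the S's apart.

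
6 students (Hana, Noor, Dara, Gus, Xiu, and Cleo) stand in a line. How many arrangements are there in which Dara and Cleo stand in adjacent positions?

240

Glue Dara and Cleo into one block (2 internal orders), leaving 5 units to arrange in a row.
That gives 2 × 5! = 2 × 120 = 240.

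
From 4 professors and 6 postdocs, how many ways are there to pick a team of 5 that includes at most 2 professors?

186

Split by how many professors are chosen (0 through 2).
Sum: C(4,0)·C(6,5) + C(4,1)·C(6,4) + C(4,2)·C(6,3) = 6 + 60 + 120 = 186.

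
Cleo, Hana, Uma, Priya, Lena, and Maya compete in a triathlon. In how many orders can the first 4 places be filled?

360

This is an ordered selection of 4 from 6: P(6,4).
That gives 6 × 5 × 4 × 3 = 360.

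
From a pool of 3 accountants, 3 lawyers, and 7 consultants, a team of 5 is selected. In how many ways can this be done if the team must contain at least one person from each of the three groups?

798

With no constraint there are C(13,5) = 1287 possible selections.
Selections missing a whole group: no accountants → C(10,5) = 252; no lawyers → C(10,5) = 252; no consultants → C(6,5) = 6.
Add back selections omitting two groups (i.e. drawn from a single group): C(3,5) + C(3,5) + C(7,5) = 21.
By inclusion–exclusion: 1287 − 510 + 21 = 798.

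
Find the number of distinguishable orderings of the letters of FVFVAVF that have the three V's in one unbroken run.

20

Treat the 3 copies of V as a single block. The multiset to arrange is then {VVV, A, F, F, F}, 5 items in all.
That gives (5)!/(3!) = 20 arrangements.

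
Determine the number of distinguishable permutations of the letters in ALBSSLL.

ALBSSLL has 7 letters with L appearing 3 times and S appearing twice.
The number of distinct arrangements is 7!/(3!·2!) = 5040/12 = 420.

420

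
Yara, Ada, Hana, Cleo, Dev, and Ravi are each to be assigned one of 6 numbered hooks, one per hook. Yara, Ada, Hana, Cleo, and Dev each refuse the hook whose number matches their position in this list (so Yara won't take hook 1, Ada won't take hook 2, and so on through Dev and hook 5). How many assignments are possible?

Let Aᵢ (for 1 ≤ i ≤ 5) be the placements that put person i in their forbidden hook. Any j of these fix j positions, leaving (6−j)! ways to fill the rest, and there are C(5,j) ways to pick which j.
By inclusion–exclusion, the number of valid placements is Σ_{j=0}^{5} (−1)^j C(5,j)·(6−j)!.
Computing: 720 − 600 + 240 − 60 + 10 − 1 = 309.

309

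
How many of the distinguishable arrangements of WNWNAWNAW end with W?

Fix W in the last position and arrange the remaining 8 letters.
Those 8 letters have A appearing twice, N appearing 3 times, and W appearing 3 times, giving (8)!/(3!·3!·2!) = 560.

560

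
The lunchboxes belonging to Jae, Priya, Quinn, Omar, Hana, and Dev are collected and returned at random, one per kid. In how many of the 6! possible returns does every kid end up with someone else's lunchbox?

265

This is the derangement count D_6: permutations of 6 items with no fixed point.
By inclusion–exclusion this is Σ_{j=0}^{6} (−1)^j C(6,j)·(6−j)!.
Computing: 720 − 720 + 360 − 120 + 30 − 6 + 1 = 265.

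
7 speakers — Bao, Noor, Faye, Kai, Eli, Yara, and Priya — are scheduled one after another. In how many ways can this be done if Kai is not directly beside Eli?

3600

There are 7! = 5040 arrangements in all. If Kai and Eli are adjacent, merging them into one block gives 2·(6)! = 1440 arrangements.
So 5040 − 1440 = 3600 arrangements keep them apart.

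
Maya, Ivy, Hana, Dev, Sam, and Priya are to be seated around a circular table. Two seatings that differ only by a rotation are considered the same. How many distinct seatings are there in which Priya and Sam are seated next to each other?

48

Glue Priya and Sam into a block (2 internal orders). Seating 5 units around a circle gives (4)! arrangements.
So 2 × (4)! = 2 × 24 = 48.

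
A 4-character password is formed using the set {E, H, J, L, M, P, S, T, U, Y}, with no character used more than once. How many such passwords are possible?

5040

This is a permutation of 4 out of 10: P(10,4) = 10!/6!.
That product is 10 × 9 × 8 × 7 = 5040.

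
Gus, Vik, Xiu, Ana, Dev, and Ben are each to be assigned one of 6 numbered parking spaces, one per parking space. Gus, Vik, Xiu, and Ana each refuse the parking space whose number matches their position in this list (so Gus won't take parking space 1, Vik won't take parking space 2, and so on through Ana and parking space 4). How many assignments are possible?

Let Aᵢ (for 1 ≤ i ≤ 4) be the placements that put person i in their forbidden parking space. Any j of these fix j positions, leaving (6−j)! ways to fill the rest, and there are C(4,j) ways to pick which j.
By inclusion–exclusion, the number of valid placements is Σ_{j=0}^{4} (−1)^j C(4,j)·(6−j)!.
Computing: 720 − 480 + 144 − 24 + 2 = 362.

362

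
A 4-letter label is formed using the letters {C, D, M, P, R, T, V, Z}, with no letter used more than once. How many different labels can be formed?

Choose and order 4 of the 8 symbols: the first letter has 8 options, the next 7, then 6, 5.
8 × 7 × 6 × 5 = 1680.

1680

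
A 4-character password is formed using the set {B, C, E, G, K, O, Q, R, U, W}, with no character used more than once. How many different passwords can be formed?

5040

Choose and order 4 of the 10 symbols: the first character has 10 options, the next 9, then 8, 7.
10 × 9 × 8 × 7 = 5040.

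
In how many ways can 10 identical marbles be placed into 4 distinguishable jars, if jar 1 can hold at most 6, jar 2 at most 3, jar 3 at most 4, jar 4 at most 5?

96

By stars and bars, unrestricted non-negative solutions to x_1+…+x_4 = 10 number C(10+3,3) = 286.
Subtract solutions that violate a single cap (substitute x_i' = x_i − (cap_i+1)): x_1 ≥ 7 gives C(6,3) = 20; x_2 ≥ 4 gives C(9,3) = 84; x_3 ≥ 5 gives C(8,3) = 56; x_4 ≥ 6 gives C(7,3) = 35. Together 195.
Add back pairs where two caps are both exceeded: 0 + 0 + 0 + 4 + 1 + 0 = 5.
By inclusion–exclusion the count is 286 − 195 + 5 = 96.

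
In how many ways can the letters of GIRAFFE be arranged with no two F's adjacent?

There are 7!/(2!) = 2520 arrangements of GIRAFFE in total.
Arrangements with the F's together: treat FF as one letter, giving (6)! = 720.
Subtracting, 2520 − 720 = 1800 arrangements keep the F's apart.

1800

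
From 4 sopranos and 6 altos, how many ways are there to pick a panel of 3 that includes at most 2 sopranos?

Split by how many sopranos are chosen (0 through 2).
Sum: C(4,0)·C(6,3) + C(4,1)·C(6,2) + C(4,2)·C(6,1) = 20 + 60 + 36 = 116.

116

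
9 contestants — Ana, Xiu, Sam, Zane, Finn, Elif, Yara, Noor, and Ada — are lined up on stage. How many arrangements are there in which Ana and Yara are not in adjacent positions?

Of the 9! = 362880 arrangements, those with Ana and Yara adjacent number 2 × 8! = 80640 (treat the pair as a block with 2 internal orders).
So 362880 − 80640 = 282240 arrangements keep them apart.

282240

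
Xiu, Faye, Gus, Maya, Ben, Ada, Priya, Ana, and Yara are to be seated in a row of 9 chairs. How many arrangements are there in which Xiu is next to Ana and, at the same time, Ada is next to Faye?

Treat {Xiu,Ana} as one block (2 orders) and {Ada,Faye} as another (2 orders).
That leaves 7 units to arrange: 2 × 2 × 7! = 4 × 5040 = 20160.

20160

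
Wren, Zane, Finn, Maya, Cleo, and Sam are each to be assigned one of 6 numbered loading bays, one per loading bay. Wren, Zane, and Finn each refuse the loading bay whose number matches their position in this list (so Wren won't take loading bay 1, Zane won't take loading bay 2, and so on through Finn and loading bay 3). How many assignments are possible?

Let Aᵢ (for i ∈ {1, 2, 3}) be the placements that put person i in their forbidden loading bay. Any j of these fix j positions, leaving (6−j)! ways to fill the rest, and there are C(3,j) ways to pick which j.
By inclusion–exclusion, the number of valid placements is Σ_{j=0}^{3} (−1)^j C(3,j)·(6−j)!.
Computing: 720 − 360 + 72 − 6 = 426.

426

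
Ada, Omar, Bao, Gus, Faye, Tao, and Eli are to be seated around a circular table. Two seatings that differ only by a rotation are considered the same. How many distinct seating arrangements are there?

Around a circle, 7 distinct people have 7!/7 = (6)! = 720 rotationally distinct seatings.

720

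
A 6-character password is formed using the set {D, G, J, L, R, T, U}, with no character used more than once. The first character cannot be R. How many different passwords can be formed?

The first character has 7−1 = 6 choices (anything except R).
The remaining 5 characters are filled from the other 6 symbols without repetition: 6 × 5 × 4 × 3 × 2 = 720.
Total: 6 × 720 = 4320.

4320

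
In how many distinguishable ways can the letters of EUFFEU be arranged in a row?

The 6 letters of EUFFEU have repeats: E appearing twice, F appearing twice, and U appearing twice.
The number of distinct arrangements is 6!/(2!·2!·2!) = 720/8 = 90.

90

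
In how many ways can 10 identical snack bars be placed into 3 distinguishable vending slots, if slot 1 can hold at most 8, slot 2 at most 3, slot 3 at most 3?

Ignoring the caps, the number of non-negative solutions to x_1+…+x_3 = 10 is C(12,2) = 66.
Subtract solutions that violate a single cap (substitute x_i' = x_i − (cap_i+1)): x_1 ≥ 9 gives C(3,2) = 3; x_2 ≥ 4 gives C(8,2) = 28; x_3 ≥ 4 gives C(8,2) = 28. Together 59.
Add back pairs where two caps are both exceeded: 0 + 0 + 6 = 6.
By inclusion–exclusion the count is 66 − 59 + 6 = 13.

13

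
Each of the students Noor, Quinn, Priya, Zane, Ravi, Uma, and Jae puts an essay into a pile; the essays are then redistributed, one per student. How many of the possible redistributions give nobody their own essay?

1854

Count assignments avoiding every fixed point. For any j of the 7 students fixed to their own essay, the other 7−j can be arranged in (7−j)! ways.
By inclusion–exclusion this is Σ_{j=0}^{7} (−1)^j C(7,j)·(7−j)!.
Computing: 5040 − 5040 + 2520 − 840 + 210 − 42 + 7 − 1 = 1854.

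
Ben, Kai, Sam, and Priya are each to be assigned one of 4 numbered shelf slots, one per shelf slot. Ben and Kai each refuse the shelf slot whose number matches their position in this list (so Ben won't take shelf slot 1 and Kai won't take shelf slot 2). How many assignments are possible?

14

Let Aᵢ (for i ∈ {1, 2}) be the placements that put person i in their forbidden shelf slot. Any j of these fix j positions, leaving (4−j)! ways to fill the rest, and there are C(2,j) ways to pick which j.
By inclusion–exclusion, the number of valid placements is Σ_{j=0}^{2} (−1)^j C(2,j)·(4−j)!.
Computing: 24 − 12 + 2 = 14.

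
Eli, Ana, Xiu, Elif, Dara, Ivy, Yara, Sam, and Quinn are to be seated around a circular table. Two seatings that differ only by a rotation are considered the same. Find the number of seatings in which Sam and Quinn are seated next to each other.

Treat {Sam, Quinn} as one unit (2 internal orders) and seat the resulting 8 units around the table: (7)! circular arrangements.
So 2 × (7)! = 2 × 5040 = 10080.

10080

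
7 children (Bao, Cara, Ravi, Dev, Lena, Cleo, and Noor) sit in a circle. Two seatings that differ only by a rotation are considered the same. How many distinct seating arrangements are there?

720

Fix one person's seat to break rotational symmetry; the remaining 6 people can be arranged in (6)! = 720 ways.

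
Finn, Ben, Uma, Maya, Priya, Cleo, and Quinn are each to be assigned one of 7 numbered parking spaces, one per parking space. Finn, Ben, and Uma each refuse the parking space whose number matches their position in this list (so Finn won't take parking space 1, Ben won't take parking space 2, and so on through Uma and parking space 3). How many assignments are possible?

Let Aᵢ (for i ∈ {1, 2, 3}) be the placements that put person i in their forbidden parking space. Any j of these fix j positions, leaving (7−j)! ways to fill the rest, and there are C(3,j) ways to pick which j.
By inclusion–exclusion, the number of valid placements is Σ_{j=0}^{3} (−1)^j C(3,j)·(7−j)!.
Computing: 5040 − 2160 + 360 − 24 = 3216.

3216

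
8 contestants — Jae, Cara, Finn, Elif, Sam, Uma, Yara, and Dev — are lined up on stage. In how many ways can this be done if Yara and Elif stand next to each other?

Treat {Yara, Elif} as a single unit. There are 7 units to order, and the pair itself can be ordered 2 ways.
That gives 2 × 7! = 2 × 5040 = 10080.

10080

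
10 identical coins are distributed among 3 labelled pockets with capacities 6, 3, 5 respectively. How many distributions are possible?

By stars and bars, unrestricted non-negative solutions to x_1+…+x_3 = 10 number C(10+2,2) = 66.
Subtract solutions that violate a single cap (substitute x_i' = x_i − (cap_i+1)): x_1 ≥ 7 gives C(5,2) = 10; x_2 ≥ 4 gives C(8,2) = 28; x_3 ≥ 6 gives C(6,2) = 15. Together 53.
Add back pairs where two caps are both exceeded: 0 + 0 + 1 = 1.
By inclusion–exclusion the count is 66 − 53 + 1 = 14.

14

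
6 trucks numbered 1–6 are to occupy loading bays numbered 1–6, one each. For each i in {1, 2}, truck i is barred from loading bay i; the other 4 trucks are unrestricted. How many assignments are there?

504

Let Aᵢ (for i ∈ {1, 2}) be the placements that put truck i in its forbidden loading bay. Any j of these fix j positions, leaving (6−j)! ways to fill the rest, and there are C(2,j) ways to pick which j.
By inclusion–exclusion, the number of valid placements is Σ_{j=0}^{2} (−1)^j C(2,j)·(6−j)!.
Computing: 720 − 240 + 24 = 504.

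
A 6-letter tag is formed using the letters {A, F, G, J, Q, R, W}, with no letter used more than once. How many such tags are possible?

5040

This is a permutation of 6 out of 7: P(7,6) = 7!/1!.
That product is 7 × 6 × 5 × 4 × 3 × 2 = 5040.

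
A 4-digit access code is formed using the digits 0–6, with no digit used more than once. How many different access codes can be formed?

With no repetition, fill the 4 digits in order: 7 choices, then 6, down to 4.
7 × 6 × 5 × 4 = 840.

840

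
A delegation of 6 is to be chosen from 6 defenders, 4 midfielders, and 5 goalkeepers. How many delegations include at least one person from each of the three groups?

With no constraint there are C(15,6) = 5005 possible selections.
Subtract selections that omit an entire group: no defenders → C(9,6) = 84; no midfielders → C(11,6) = 462; no goalkeepers → C(10,6) = 210.
Add back selections omitting two groups (i.e. drawn from a single group): C(6,6) + C(4,6) + C(5,6) = 1.
By inclusion–exclusion: 5005 − 756 + 1 = 4250.

4250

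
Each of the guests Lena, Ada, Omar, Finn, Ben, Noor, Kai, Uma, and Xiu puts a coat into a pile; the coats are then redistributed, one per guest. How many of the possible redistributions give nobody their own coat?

This is the derangement count D_9: permutations of 9 items with no fixed point.
By inclusion–exclusion this is Σ_{j=0}^{9} (−1)^j C(9,j)·(9−j)!.
Computing: 362880 − 362880 + 181440 − 60480 + 15120 − 3024 + 504 − 72 + 9 − 1 = 133496.

133496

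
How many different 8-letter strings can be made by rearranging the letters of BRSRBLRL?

The 8 letters of BRSRBLRL have repeats: B appearing twice, L appearing twice, and R appearing 3 times.
So there are 8! / (3!·2!·2!) = 1680 distinguishable arrangements.

1680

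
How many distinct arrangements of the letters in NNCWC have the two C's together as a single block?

12

Treat the 2 copies of C as a single block. The multiset to arrange is then {CC, N, N, W}, 4 items in all.
That gives (4)!/(2!) = 12 arrangements.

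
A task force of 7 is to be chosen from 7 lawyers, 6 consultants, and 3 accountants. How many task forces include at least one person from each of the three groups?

With no constraint there are C(16,7) = 11440 possible selections.
Selections missing a whole group: no lawyers → C(9,7) = 36; no consultants → C(10,7) = 120; no accountants → C(13,7) = 1716.
Add back selections omitting two groups (i.e. drawn from a single group): C(7,7) + C(6,7) + C(3,7) = 1.
By inclusion–exclusion: 11440 − 1872 + 1 = 9569.

9569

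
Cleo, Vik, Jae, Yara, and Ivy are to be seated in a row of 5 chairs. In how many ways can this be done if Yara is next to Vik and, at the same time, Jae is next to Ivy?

Treat {Yara,Vik} as one block (2 orders) and {Jae,Ivy} as another (2 orders).
That leaves 3 units to arrange: 2 × 2 × 3! = 4 × 6 = 24.

24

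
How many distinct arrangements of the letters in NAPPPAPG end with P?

420

Fix P in the last position and arrange the remaining 7 letters.
Those 7 letters have A appearing twice and P appearing 3 times, giving (7)!/(3!·2!) = 420.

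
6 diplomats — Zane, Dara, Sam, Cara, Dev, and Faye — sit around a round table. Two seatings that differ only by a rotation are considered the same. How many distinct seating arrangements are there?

120

Fix one person's seat to break rotational symmetry; the remaining 5 people can be arranged in (5)! = 120 ways.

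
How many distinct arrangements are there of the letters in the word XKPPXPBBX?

The 9 letters of XKPPXPBBX have repeats: B appearing twice, P appearing 3 times, and X appearing 3 times.
The number of distinct arrangements is 9!/(3!·3!·2!) = 362880/72 = 5040.

5040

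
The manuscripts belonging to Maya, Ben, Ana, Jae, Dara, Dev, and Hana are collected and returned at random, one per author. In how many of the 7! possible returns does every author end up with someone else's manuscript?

1854

Count assignments avoiding every fixed point. For any j of the 7 authors fixed to their own manuscript, the other 7−j can be arranged in (7−j)! ways.
By inclusion–exclusion this is Σ_{j=0}^{7} (−1)^j C(7,j)·(7−j)!.
Computing: 5040 − 5040 + 2520 − 840 + 210 − 42 + 7 − 1 = 1854.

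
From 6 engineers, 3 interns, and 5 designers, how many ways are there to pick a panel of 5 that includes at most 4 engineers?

1996

Split by how many engineers are chosen (0 through 4).
Sum: C(6,0)·C(8,5) + C(6,1)·C(8,4) + C(6,2)·C(8,3) + C(6,3)·C(8,2) + C(6,4)·C(8,1) = 56 + 420 + 840 + 560 + 120 = 1996.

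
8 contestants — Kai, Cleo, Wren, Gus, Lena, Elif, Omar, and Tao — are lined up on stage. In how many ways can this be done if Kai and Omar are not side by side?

There are 8! = 40320 arrangements in all. If Kai and Omar are adjacent, merging them into one block gives 2·(7)! = 10080 arrangements.
So 40320 − 10080 = 30240 arrangements keep them apart.

30240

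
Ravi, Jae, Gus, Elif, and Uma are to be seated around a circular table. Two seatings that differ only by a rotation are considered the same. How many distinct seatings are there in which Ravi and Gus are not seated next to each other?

12

Without the restriction there are (4)! = 24 seatings.
Seatings with Ravi beside Gus: treat them as a block with 2 internal orders, giving 2 × (3)! = 12.
Subtracting, 24 − 12 = 12.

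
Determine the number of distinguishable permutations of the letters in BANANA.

The 6 letters of BANANA have repeats: A appearing 3 times and N appearing twice.
The number of distinct arrangements is 6!/(3!·2!) = 720/12 = 60.

60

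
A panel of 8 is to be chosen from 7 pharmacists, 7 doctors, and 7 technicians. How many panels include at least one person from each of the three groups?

194481

Total 8-person selections from all 21: C(21,8) = 203490.
Subtract selections that omit an entire group: no pharmacists → C(14,8) = 3003; no doctors → C(14,8) = 3003; no technicians → C(14,8) = 3003.
Add back selections omitting two groups (i.e. drawn from a single group): C(7,8) + C(7,8) + C(7,8) = 0.
By inclusion–exclusion: 203490 − 9009 + 0 = 194481.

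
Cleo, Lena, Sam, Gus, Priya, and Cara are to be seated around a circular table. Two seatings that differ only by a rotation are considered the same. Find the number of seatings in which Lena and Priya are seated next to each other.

48

Glue Lena and Priya into a block (2 internal orders). Seating 5 units around a circle gives (4)! arrangements.
So 2 × (4)! = 2 × 24 = 48.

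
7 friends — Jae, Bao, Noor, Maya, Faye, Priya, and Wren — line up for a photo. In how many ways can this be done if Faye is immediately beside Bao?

1440

Treat {Faye, Bao} as a single unit. There are 6 units to order, and the pair itself can be ordered 2 ways.
So the count is 2·(6)! = 1440.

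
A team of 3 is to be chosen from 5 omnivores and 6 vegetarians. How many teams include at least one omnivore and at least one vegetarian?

135

Unrestricted: C(11,3) = 165 ways to pick any 3 of the 11.
Subtract selections that omit an entire group: no omnivores → C(6,3) = 20; no vegetarians → C(5,3) = 10.
Both groups omitted at once is impossible, so 165 − 30 = 135.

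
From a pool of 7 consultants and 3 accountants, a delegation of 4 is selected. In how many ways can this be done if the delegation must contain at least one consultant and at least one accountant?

With no constraint there are C(10,4) = 210 possible selections.
Selections missing a whole group: no consultants → C(3,4) = 0; no accountants → C(7,4) = 35.
Both groups omitted at once is impossible, so 210 − 35 = 175.

175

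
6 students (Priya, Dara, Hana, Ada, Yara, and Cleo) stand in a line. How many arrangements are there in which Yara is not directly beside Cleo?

Of the 6! = 720 arrangements, those with Yara and Cleo adjacent number 2 × 5! = 240 (treat the pair as a block with 2 internal orders).
So 720 − 240 = 480 arrangements keep them apart.

480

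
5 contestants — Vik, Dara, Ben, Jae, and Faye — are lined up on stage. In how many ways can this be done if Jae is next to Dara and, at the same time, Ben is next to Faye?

24

Treat {Jae,Dara} as one block (2 orders) and {Ben,Faye} as another (2 orders).
That leaves 3 units to arrange: 2 × 2 × 3! = 4 × 6 = 24.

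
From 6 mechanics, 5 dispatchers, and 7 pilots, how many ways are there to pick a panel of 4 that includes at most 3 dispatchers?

3055

Split by how many dispatchers are chosen (0 through 3).
Sum: C(5,0)·C(13,4) + C(5,1)·C(13,3) + C(5,2)·C(13,2) + C(5,3)·C(13,1) = 715 + 1430 + 780 + 130 = 3055.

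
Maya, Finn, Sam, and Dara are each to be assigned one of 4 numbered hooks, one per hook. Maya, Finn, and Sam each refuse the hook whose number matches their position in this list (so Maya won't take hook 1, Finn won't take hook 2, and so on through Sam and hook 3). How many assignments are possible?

Let Aᵢ (for i ∈ {1, 2, 3}) be the placements that put person i in their forbidden hook. Any j of these fix j positions, leaving (4−j)! ways to fill the rest, and there are C(3,j) ways to pick which j.
By inclusion–exclusion, the number of valid placements is Σ_{j=0}^{3} (−1)^j C(3,j)·(4−j)!.
Computing: 24 − 18 + 6 − 1 = 11.

11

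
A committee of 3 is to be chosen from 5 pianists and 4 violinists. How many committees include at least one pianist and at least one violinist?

Total 3-person selections from all 9: C(9,3) = 84.
Selections missing a whole group: no pianists → C(4,3) = 4; no violinists → C(5,3) = 10.
Both groups omitted at once is impossible, so 84 − 14 = 70.

70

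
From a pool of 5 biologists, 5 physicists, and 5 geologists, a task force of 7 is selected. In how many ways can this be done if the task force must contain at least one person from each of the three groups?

Unrestricted: C(15,7) = 6435 ways to pick any 7 of the 15.
Selections missing a whole group: no biologists → C(10,7) = 120; no physicists → C(10,7) = 120; no geologists → C(10,7) = 120.
Add back selections omitting two groups (i.e. drawn from a single group): C(5,7) + C(5,7) + C(5,7) = 0.
By inclusion–exclusion: 6435 − 360 + 0 = 6075.

6075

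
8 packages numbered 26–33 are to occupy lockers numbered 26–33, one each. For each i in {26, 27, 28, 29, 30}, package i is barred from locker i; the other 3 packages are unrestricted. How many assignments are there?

Let Aᵢ (for 26 ≤ i ≤ 30) be the placements that put package i in its forbidden locker. Any j of these fix j positions, leaving (8−j)! ways to fill the rest, and there are C(5,j) ways to pick which j.
By inclusion–exclusion, the number of valid placements is Σ_{j=0}^{5} (−1)^j C(5,j)·(8−j)!.
Computing: 40320 − 25200 + 7200 − 1200 + 120 − 6 = 21234.

21234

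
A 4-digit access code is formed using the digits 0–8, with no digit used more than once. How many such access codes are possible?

This is a permutation of 4 out of 9: P(9,4) = 9!/5!.
9 × 8 × 7 × 6 = 3024.

3024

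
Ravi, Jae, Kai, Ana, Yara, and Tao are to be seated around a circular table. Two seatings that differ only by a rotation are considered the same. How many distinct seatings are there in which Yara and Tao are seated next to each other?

48

Glue Yara and Tao into a block (2 internal orders). Seating 5 units around a circle gives (4)! arrangements.
So 2 × (4)! = 2 × 24 = 48.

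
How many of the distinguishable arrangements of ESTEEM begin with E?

60

With the first slot taken by E, it remains to arrange the other 5 letters (STEEM).
Those 5 letters have E appearing twice, giving (5)!/(2!) = 60.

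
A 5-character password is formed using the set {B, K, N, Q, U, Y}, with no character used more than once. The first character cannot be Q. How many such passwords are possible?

The first character has 6−1 = 5 choices (anything except Q).
The remaining 4 characters are filled from the other 5 symbols without repetition: 5 × 4 × 3 × 2 = 120.
Total: 5 × 120 = 600.

600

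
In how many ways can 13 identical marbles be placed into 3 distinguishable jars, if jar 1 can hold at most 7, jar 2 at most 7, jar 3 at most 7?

Without the upper bounds there are C(15,2) = 105 ways to split 13 among 3 jars.
Subtract solutions that violate a single cap (substitute x_i' = x_i − (cap_i+1)): x_1 ≥ 8 gives C(7,2) = 21; x_2 ≥ 8 gives C(7,2) = 21; x_3 ≥ 8 gives C(7,2) = 21. Together 63.
No two caps can be exceeded simultaneously, so the pair terms are all 0.
By inclusion–exclusion the count is 105 − 63 + 0 = 42.

42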